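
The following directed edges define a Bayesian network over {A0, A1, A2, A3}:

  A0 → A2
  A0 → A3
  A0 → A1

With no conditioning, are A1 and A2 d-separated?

No — A1 and A2 are not d-separated given ∅.

The only undirected path from A1 to A2 is:
  1. A1 ← A0 → A2 — A0:fork[open] ⇒ active
Since the path A1 ← A0 → A2 is active, A1 and A2 are not d-separated given ∅.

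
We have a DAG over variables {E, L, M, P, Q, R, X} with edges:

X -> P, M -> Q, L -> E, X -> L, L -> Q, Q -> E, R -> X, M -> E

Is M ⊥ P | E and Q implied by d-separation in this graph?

No

There are 4 undirected paths between M and P; checking each against the conditioning set {E, Q}:
Path 1: M → E ← Q ← L ← X → P
  Q is a chain here and Q is conditioned on, so the path is blocked at Q.
Path 2: M → E ← L ← X → P
  E is a collider and E is conditioned on, which opens it; L is a chain and L is not conditioned on; X is a fork and X is not conditioned on — no node blocks this path, so it is active.
Path 3: M → Q → E ← L ← X → P
  Q is a chain here and Q is conditioned on, so the path is blocked at Q.
Path 4: M → Q ← L ← X → P
  Q is a collider and Q is conditioned on, which opens it; L is a chain and L is not conditioned on; X is a fork and X is not conditioned on — no node blocks this path, so it is active.
At least one path is unblocked, so d-separation fails.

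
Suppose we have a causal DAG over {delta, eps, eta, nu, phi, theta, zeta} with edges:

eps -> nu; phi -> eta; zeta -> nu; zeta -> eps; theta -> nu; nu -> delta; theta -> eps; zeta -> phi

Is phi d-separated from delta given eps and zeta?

Yes — phi and delta are d-separated given {eps, zeta}.

There are 3 undirected paths between phi and delta; checking each against the conditioning set {eps, zeta}:
  1. phi ← zeta → nu → delta — zeta:fork[blocks]; nu:chain[open] ⇒ blocked
  2. phi ← zeta → eps ← theta → nu → delta — zeta:fork[blocks]; eps:collider[open]; theta:fork[open]; nu:chain[open] ⇒ blocked
  3. phi ← zeta → eps → nu → delta — zeta:fork[blocks]; eps:chain[blocks]; nu:chain[open] ⇒ blocked
All paths are blocked; phi ⊥ delta | {eps, zeta} holds.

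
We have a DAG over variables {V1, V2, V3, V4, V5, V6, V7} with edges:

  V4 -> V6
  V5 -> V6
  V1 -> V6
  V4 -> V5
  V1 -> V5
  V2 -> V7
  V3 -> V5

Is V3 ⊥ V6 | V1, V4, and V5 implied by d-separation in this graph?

Yes

Enumerating the 3 paths from V3 to V6 and testing each for blocking by {V1, V4, V5}:
Path 1: V3 → V5 → V6
  V5 is a chain here and V5 is conditioned on, so the path is blocked at V5.
Path 2: V3 → V5 ← V1 → V6
  V1 is a fork here and V1 is conditioned on, so the path is blocked at V1.
Path 3: V3 → V5 ← V4 → V6
  V4 is a fork here and V4 is conditioned on, so the path is blocked at V4.
Since every path is blocked, d-separation holds.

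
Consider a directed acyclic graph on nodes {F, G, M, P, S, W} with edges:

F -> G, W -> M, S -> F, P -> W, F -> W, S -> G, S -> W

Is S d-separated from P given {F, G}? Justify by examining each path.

We examine all 3 paths between S and P:
Path 1: S → W ← P
  W is a collider here and neither W nor any of its descendants is conditioned on, so the collider stays closed — the path is blocked at W.
Path 2: S → G ← F → W ← P
  F is a fork here and F is conditioned on, so the path is blocked at F.
Path 3: S → F → W ← P
  F is a chain here and F is conditioned on, so the path is blocked at F.
Every path is blocked, so S and P are d-separated given {F, G}.

Yes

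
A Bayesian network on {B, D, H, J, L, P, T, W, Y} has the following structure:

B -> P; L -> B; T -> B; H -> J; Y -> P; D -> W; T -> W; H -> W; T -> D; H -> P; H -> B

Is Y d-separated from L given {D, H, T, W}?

Yes — Y and L are d-separated given {D, H, T, W}.

We examine all 4 paths between Y and L:
Path 1: Y → P ← H → W ← T → B ← L
  P is a collider here and neither P nor any of its descendants is conditioned on, so the collider stays closed — the path is blocked at P.
Path 2: Y → P ← H → W ← D ← T → B ← L
  P is a collider here and neither P nor any of its descendants is conditioned on, so the collider stays closed — the path is blocked at P.
Path 3: Y → P ← H → B ← L
  P is a collider here and neither P nor any of its descendants is conditioned on, so the collider stays closed — the path is blocked at P.
Path 4: Y → P ← B ← L
  P is a collider here and neither P nor any of its descendants is conditioned on, so the collider stays closed — the path is blocked at P.
All paths are blocked; Y ⊥ L | {D, H, T, W} holds.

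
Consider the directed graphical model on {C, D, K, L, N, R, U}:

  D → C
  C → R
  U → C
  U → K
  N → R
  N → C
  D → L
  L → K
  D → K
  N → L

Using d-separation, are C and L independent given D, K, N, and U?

Yes

6 paths connect C and L; each must be blocked for d-separation to hold:
  1. C ← U → K ← D → L — U:fork[blocks]; K:collider[open]; D:fork[blocks] ⇒ blocked
  2. C ← U → K ← L — U:fork[blocks]; K:collider[open] ⇒ blocked
  3. C ← D → L — D:fork[blocks] ⇒ blocked
  4. C ← D → K ← L — D:fork[blocks]; K:collider[open] ⇒ blocked
  5. C → R ← N → L — R:collider[blocks]; N:fork[blocks] ⇒ blocked
  6. C ← N → L — N:fork[blocks] ⇒ blocked
Since every path is blocked, d-separation holds.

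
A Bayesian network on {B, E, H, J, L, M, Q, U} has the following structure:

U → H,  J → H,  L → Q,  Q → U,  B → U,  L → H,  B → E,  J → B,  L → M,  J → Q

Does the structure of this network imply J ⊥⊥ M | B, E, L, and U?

We examine all 6 paths between J and M:
Path 1: J → Q → U → H ← L → M
  U is a chain here and U is conditioned on, so the path is blocked at U.
Path 2: J → Q ← L → M
  L is a fork here and L is conditioned on, so the path is blocked at L.
Path 3: J → H ← U ← Q ← L → M
  H is a collider here and neither H nor any of its descendants is conditioned on, so the collider stays closed — the path is blocked at H.
Path 4: J → H ← L → M
  H is a collider here and neither H nor any of its descendants is conditioned on, so the collider stays closed — the path is blocked at H.
Path 5: J → B → U ← Q ← L → M
  B is a chain here and B is conditioned on, so the path is blocked at B.
Path 6: J → B → U → H ← L → M
  B is a chain here and B is conditioned on, so the path is blocked at B.
Since every path is blocked, d-separation holds.

Yes — J and M are d-separated given {B, E, L, U}.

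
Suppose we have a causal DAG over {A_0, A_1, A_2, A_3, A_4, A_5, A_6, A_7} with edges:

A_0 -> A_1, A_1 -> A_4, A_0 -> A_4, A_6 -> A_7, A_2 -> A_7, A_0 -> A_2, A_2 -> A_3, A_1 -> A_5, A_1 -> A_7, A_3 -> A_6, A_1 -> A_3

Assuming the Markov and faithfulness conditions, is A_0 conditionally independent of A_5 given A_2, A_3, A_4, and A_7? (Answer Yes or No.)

There are 6 undirected paths between A_0 and A_5; checking each against the conditioning set {A_2, A_3, A_4, A_7}:
Path 1: A_0 → A_4 ← A_1 → A_5
  A_4 is a collider and A_4 is conditioned on, which opens it; A_1 is a fork and A_1 is not conditioned on — no node blocks this path, so it is active.
Path 2: A_0 → A_1 → A_5
  A_1 is a chain and A_1 is not conditioned on — no node blocks this path, so it is active.
Path 3: A_0 → A_2 → A_3 → A_6 → A_7 ← A_1 → A_5
  A_2 is a chain here and A_2 is conditioned on, so the path is blocked at A_2.
Path 4: A_0 → A_2 → A_3 ← A_1 → A_5
  A_2 is a chain here and A_2 is conditioned on, so the path is blocked at A_2.
Path 5: A_0 → A_2 → A_7 ← A_6 ← A_3 ← A_1 → A_5
  A_2 is a chain here and A_2 is conditioned on, so the path is blocked at A_2.
Path 6: A_0 → A_2 → A_7 ← A_1 → A_5
  A_2 is a chain here and A_2 is conditioned on, so the path is blocked at A_2.
At least one path is unblocked, so d-separation fails.

No — A_0 and A_5 are not d-separated given {A_2, A_3, A_4, A_7}.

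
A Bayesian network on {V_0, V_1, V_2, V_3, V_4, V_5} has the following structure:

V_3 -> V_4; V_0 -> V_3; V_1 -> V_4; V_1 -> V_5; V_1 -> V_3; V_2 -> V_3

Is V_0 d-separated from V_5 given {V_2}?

We examine all 2 paths between V_0 and V_5:
Path 1: V_0 → V_3 ← V_1 → V_5
  V_3 is a collider here and neither V_3 nor any of its descendants is conditioned on, so the collider stays closed — the path is blocked at V_3.
Path 2: V_0 → V_3 → V_4 ← V_1 → V_5
  V_4 is a collider here and neither V_4 nor any of its descendants is conditioned on, so the collider stays closed — the path is blocked at V_4.
Since every path is blocked, d-separation holds.

Yes — V_0 and V_5 are d-separated given {V_2}.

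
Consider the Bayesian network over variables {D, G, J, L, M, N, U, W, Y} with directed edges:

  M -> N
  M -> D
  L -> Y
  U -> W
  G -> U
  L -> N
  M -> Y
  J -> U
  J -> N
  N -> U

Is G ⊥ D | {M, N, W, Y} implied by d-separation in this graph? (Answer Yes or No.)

4 paths connect G and D; each must be blocked for d-separation to hold:
Path 1: G → U ← N ← L → Y ← M → D
  N is a chain here and N is conditioned on, so the path is blocked at N.
Path 2: G → U ← N ← M → D
  N is a chain here and N is conditioned on, so the path is blocked at N.
Path 3: G → U ← J → N ← L → Y ← M → D
  M is a fork here and M is conditioned on, so the path is blocked at M.
Path 4: G → U ← J → N ← M → D
  M is a fork here and M is conditioned on, so the path is blocked at M.
Since every path is blocked, d-separation holds.

Yes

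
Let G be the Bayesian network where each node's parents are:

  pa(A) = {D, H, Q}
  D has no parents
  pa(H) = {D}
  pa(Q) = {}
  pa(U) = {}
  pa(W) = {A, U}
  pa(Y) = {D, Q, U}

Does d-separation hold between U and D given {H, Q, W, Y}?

No

6 paths connect U and D; each must be blocked for d-separation to hold:
Path 1: U → W ← A ← D
  W is a collider and W is conditioned on, which opens it; A is a chain and A is not conditioned on — no node blocks this path, so it is active.
Path 2: U → W ← A ← Q → Y ← D
  Q is a fork here and Q is conditioned on, so the path is blocked at Q.
Path 3: U → W ← A ← H ← D
  H is a chain here and H is conditioned on, so the path is blocked at H.
Path 4: U → Y ← D
  Y is a collider and Y is conditioned on, which opens it — no node blocks this path, so it is active.
Path 5: U → Y ← Q → A ← D
  Q is a fork here and Q is conditioned on, so the path is blocked at Q.
Path 6: U → Y ← Q → A ← H ← D
  Q is a fork here and Q is conditioned on, so the path is blocked at Q.
At least one path is unblocked, so d-separation fails.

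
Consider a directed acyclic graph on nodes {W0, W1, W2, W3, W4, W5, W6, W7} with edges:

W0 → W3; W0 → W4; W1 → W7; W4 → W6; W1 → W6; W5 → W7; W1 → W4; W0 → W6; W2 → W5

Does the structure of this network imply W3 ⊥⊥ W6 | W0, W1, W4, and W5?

Yes

3 paths connect W3 and W6; each must be blocked for d-separation to hold:
  1. W3 ← W0 → W6 — W0:fork[blocks] ⇒ blocked
  2. W3 ← W0 → W4 → W6 — W0:fork[blocks]; W4:chain[blocks] ⇒ blocked
  3. W3 ← W0 → W4 ← W1 → W6 — W0:fork[blocks]; W4:collider[open]; W1:fork[blocks] ⇒ blocked
Since every path is blocked, d-separation holds.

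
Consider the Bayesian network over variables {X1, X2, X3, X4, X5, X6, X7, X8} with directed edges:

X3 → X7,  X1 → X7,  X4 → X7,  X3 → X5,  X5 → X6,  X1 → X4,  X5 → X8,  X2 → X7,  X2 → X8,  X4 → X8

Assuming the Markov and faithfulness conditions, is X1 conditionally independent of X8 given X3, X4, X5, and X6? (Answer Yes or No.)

There are 6 undirected paths between X1 and X8; checking each against the conditioning set {X3, X4, X5, X6}:
Path 1: X1 → X4 → X8
  X4 is a chain here and X4 is conditioned on, so the path is blocked at X4.
Path 2: X1 → X4 → X7 ← X3 → X5 → X8
  X4 is a chain here and X4 is conditioned on, so the path is blocked at X4.
Path 3: X1 → X4 → X7 ← X2 → X8
  X4 is a chain here and X4 is conditioned on, so the path is blocked at X4.
Path 4: X1 → X7 ← X3 → X5 → X8
  X7 is a collider here and neither X7 nor any of its descendants is conditioned on, so the collider stays closed — the path is blocked at X7.
Path 5: X1 → X7 ← X2 → X8
  X7 is a collider here and neither X7 nor any of its descendants is conditioned on, so the collider stays closed — the path is blocked at X7.
Path 6: X1 → X7 ← X4 → X8
  X7 is a collider here and neither X7 nor any of its descendants is conditioned on, so the collider stays closed — the path is blocked at X7.
Every path is blocked, so X1 and X8 are d-separated given {X3, X4, X5, X6}.

Yes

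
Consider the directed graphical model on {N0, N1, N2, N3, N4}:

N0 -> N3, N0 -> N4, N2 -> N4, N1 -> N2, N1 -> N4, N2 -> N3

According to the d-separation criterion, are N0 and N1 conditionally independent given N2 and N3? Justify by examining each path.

We examine all 4 paths between N0 and N1:
  1. N0 → N3 ← N2 ← N1 — N3:collider[open]; N2:chain[blocks] ⇒ blocked
  2. N0 → N3 ← N2 → N4 ← N1 — N3:collider[open]; N2:fork[blocks]; N4:collider[blocks] ⇒ blocked
  3. N0 → N4 ← N1 — N4:collider[blocks] ⇒ blocked
  4. N0 → N4 ← N2 ← N1 — N4:collider[blocks]; N2:chain[blocks] ⇒ blocked
All paths are blocked; N0 ⊥ N1 | {N2, N3} holds.

Yes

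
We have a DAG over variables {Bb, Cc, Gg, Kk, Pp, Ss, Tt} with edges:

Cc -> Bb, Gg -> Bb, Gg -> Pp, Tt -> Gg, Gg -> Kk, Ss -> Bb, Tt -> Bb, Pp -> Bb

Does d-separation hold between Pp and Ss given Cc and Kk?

Yes — Pp and Ss are d-separated given {Cc, Kk}.

We examine all 3 paths between Pp and Ss:
Path 1: Pp ← Gg ← Tt → Bb ← Ss
  Bb is a collider here and neither Bb nor any of its descendants is conditioned on, so the collider stays closed — the path is blocked at Bb.
Path 2: Pp ← Gg → Bb ← Ss
  Bb is a collider here and neither Bb nor any of its descendants is conditioned on, so the collider stays closed — the path is blocked at Bb.
Path 3: Pp → Bb ← Ss
  Bb is a collider here and neither Bb nor any of its descendants is conditioned on, so the collider stays closed — the path is blocked at Bb.
All paths are blocked; Pp ⊥ Ss | {Cc, Kk} holds.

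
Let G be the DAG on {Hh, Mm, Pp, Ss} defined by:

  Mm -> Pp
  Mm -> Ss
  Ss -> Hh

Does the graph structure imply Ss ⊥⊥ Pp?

No

Only one path connects Ss and Pp:
  1. Ss ← Mm → Pp — Mm:fork[open] ⇒ active
Since the path Ss ← Mm → Pp is active, Ss and Pp are not d-separated given ∅.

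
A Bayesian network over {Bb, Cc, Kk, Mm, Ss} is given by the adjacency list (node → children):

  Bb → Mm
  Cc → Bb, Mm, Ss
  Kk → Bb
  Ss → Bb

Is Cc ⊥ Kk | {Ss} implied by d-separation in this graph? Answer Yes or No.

Enumerating the 3 paths from Cc to Kk and testing each for blocking by {Ss}:
Path 1: Cc → Ss → Bb ← Kk
  Ss is a chain here and Ss is conditioned on, so the path is blocked at Ss.
Path 2: Cc → Mm ← Bb ← Kk
  Mm is a collider here and neither Mm nor any of its descendants is conditioned on, so the collider stays closed — the path is blocked at Mm.
Path 3: Cc → Bb ← Kk
  Bb is a collider here and neither Bb nor any of its descendants is conditioned on, so the collider stays closed — the path is blocked at Bb.
All paths are blocked; Cc ⊥ Kk | {Ss} holds.

Yes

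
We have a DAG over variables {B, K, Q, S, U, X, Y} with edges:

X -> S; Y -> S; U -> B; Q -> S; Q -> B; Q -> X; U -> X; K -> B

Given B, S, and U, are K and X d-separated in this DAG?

There are 3 undirected paths between K and X; checking each against the conditioning set {B, S, U}:
Path 1: K → B ← U → X
  U is a fork here and U is conditioned on, so the path is blocked at U.
Path 2: K → B ← Q → S ← X
  B is a collider and B is conditioned on, which opens it; Q is a fork and Q is not conditioned on; S is a collider and S is conditioned on, which opens it — no node blocks this path, so it is active.
Path 3: K → B ← Q → X
  B is a collider and B is conditioned on, which opens it; Q is a fork and Q is not conditioned on — no node blocks this path, so it is active.
At least one path is unblocked, so d-separation fails.

No — K and X are not d-separated given {B, S, U}.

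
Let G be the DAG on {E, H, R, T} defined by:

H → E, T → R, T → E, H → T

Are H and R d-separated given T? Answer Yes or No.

Enumerating the 2 paths from H to R and testing each for blocking by {T}:
Path 1: H → T → R
  T is a chain here and T is conditioned on, so the path is blocked at T.
Path 2: H → E ← T → R
  E is a collider here and neither E nor any of its descendants is conditioned on, so the collider stays closed — the path is blocked at E.
Every path is blocked, so H and R are d-separated given {T}.

Yes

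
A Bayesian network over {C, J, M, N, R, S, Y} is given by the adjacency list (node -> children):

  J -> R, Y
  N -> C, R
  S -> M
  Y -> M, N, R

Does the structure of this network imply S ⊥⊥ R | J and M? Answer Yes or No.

We examine all 3 paths between S and R:
Path 1: S → M ← Y ← J → R
  J is a fork here and J is conditioned on, so the path is blocked at J.
Path 2: S → M ← Y → R
  M is a collider and M is conditioned on, which opens it; Y is a fork and Y is not conditioned on — no node blocks this path, so it is active.
Path 3: S → M ← Y → N → R
  M is a collider and M is conditioned on, which opens it; Y is a fork and Y is not conditioned on; N is a chain and N is not conditioned on — no node blocks this path, so it is active.
At least one path is unblocked, so d-separation fails.

No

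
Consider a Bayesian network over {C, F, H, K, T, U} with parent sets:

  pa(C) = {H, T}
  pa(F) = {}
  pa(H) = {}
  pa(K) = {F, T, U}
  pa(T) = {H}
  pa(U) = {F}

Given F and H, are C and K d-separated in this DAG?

2 paths connect C and K; each must be blocked for d-separation to hold:
Path 1: C ← T → K
  T is a fork and T is not conditioned on — no node blocks this path, so it is active.
Path 2: C ← H → T → K
  H is a fork here and H is conditioned on, so the path is blocked at H.
At least one path is unblocked, so d-separation fails.

No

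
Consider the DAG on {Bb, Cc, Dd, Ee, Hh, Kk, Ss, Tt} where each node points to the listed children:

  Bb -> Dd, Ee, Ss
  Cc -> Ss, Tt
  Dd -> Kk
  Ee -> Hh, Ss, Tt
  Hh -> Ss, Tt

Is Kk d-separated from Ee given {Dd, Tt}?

Yes

6 paths connect Kk and Ee; each must be blocked for d-separation to hold:
Path 1: Kk ← Dd ← Bb → Ss ← Ee
  Dd is a chain here and Dd is conditioned on, so the path is blocked at Dd.
Path 2: Kk ← Dd ← Bb → Ss ← Cc → Tt ← Ee
  Dd is a chain here and Dd is conditioned on, so the path is blocked at Dd.
Path 3: Kk ← Dd ← Bb → Ss ← Cc → Tt ← Hh ← Ee
  Dd is a chain here and Dd is conditioned on, so the path is blocked at Dd.
Path 4: Kk ← Dd ← Bb → Ss ← Hh ← Ee
  Dd is a chain here and Dd is conditioned on, so the path is blocked at Dd.
Path 5: Kk ← Dd ← Bb → Ss ← Hh → Tt ← Ee
  Dd is a chain here and Dd is conditioned on, so the path is blocked at Dd.
Path 6: Kk ← Dd ← Bb → Ee
  Dd is a chain here and Dd is conditioned on, so the path is blocked at Dd.
Every path is blocked, so Kk and Ee are d-separated given {Dd, Tt}.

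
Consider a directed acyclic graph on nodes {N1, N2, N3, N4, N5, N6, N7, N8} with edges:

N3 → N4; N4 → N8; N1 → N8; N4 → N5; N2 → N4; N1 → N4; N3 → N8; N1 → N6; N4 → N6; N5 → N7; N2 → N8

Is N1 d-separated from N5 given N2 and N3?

5 paths connect N1 and N5; each must be blocked for d-separation to hold:
Path 1: N1 → N8 ← N3 → N4 → N5
  N8 is a collider here and neither N8 nor any of its descendants is conditioned on, so the collider stays closed — the path is blocked at N8.
Path 2: N1 → N8 ← N2 → N4 → N5
  N8 is a collider here and neither N8 nor any of its descendants is conditioned on, so the collider stays closed — the path is blocked at N8.
Path 3: N1 → N8 ← N4 → N5
  N8 is a collider here and neither N8 nor any of its descendants is conditioned on, so the collider stays closed — the path is blocked at N8.
Path 4: N1 → N4 → N5
  N4 is a chain and N4 is not conditioned on — no node blocks this path, so it is active.
Path 5: N1 → N6 ← N4 → N5
  N6 is a collider here and neither N6 nor any of its descendants is conditioned on, so the collider stays closed — the path is blocked at N6.
Since the path N1 → N4 → N5 is active, N1 and N5 are not d-separated given {N2, N3}.

No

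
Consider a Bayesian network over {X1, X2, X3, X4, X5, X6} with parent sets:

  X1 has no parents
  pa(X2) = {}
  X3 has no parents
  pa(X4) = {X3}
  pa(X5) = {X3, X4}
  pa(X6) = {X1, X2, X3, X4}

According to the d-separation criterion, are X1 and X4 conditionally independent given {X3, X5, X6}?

No — X1 and X4 are not d-separated given {X3, X5, X6}.

We examine all 3 paths between X1 and X4:
Path 1: X1 → X6 ← X3 → X4
  X3 is a fork here and X3 is conditioned on, so the path is blocked at X3.
Path 2: X1 → X6 ← X3 → X5 ← X4
  X3 is a fork here and X3 is conditioned on, so the path is blocked at X3.
Path 3: X1 → X6 ← X4
  X6 is a collider and X6 is conditioned on, which opens it — no node blocks this path, so it is active.
Because an active path exists, X1 and X4 are not d-separated.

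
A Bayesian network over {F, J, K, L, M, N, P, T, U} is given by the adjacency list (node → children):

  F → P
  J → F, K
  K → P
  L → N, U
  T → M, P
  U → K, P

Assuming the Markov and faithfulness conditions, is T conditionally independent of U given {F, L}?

Yes — T and U are d-separated given {F, L}.

3 paths connect T and U; each must be blocked for d-separation to hold:
Path 1: T → P ← U
  P is a collider here and neither P nor any of its descendants is conditioned on, so the collider stays closed — the path is blocked at P.
Path 2: T → P ← K ← U
  P is a collider here and neither P nor any of its descendants is conditioned on, so the collider stays closed — the path is blocked at P.
Path 3: T → P ← F ← J → K ← U
  P is a collider here and neither P nor any of its descendants is conditioned on, so the collider stays closed — the path is blocked at P.
Every path is blocked, so T and U are d-separated given {F, L}.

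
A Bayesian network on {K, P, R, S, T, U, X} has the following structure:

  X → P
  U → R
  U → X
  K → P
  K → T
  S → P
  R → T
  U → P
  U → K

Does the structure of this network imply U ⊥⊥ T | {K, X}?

Enumerating the 4 paths from U to T and testing each for blocking by {K, X}:
  1. U → X → P ← K → T — X:chain[blocks]; P:collider[blocks]; K:fork[blocks] ⇒ blocked
  2. U → P ← K → T — P:collider[blocks]; K:fork[blocks] ⇒ blocked
  3. U → R → T — R:chain[open] ⇒ active
  4. U → K → T — K:chain[blocks] ⇒ blocked
Since the path U → R → T is active, U and T are not d-separated given {K, X}.

No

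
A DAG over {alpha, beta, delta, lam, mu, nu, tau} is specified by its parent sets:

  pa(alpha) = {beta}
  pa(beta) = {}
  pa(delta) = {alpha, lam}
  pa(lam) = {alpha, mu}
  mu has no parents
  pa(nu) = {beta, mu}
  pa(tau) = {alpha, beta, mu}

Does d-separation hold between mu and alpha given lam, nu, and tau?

No

We examine all 6 paths between mu and alpha:
  1. mu → nu ← beta → tau ← alpha — nu:collider[open]; beta:fork[open]; tau:collider[open] ⇒ active
  2. mu → nu ← beta → alpha — nu:collider[open]; beta:fork[open] ⇒ active
  3. mu → tau ← beta → alpha — tau:collider[open]; beta:fork[open] ⇒ active
  4. mu → tau ← alpha — tau:collider[open] ⇒ active
  5. mu → lam → delta ← alpha — lam:chain[blocks]; delta:collider[blocks] ⇒ blocked
  6. mu → lam ← alpha — lam:collider[open] ⇒ active
Since the path mu → nu ← beta → tau ← alpha is active, mu and alpha are not d-separated given {lam, nu, tau}.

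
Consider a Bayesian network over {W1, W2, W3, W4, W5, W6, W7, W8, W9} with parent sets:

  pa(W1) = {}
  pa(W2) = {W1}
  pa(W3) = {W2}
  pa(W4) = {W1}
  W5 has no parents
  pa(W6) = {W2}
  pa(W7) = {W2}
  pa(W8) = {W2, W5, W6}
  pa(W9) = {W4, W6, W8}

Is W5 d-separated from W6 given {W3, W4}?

Yes

We examine all 5 paths between W5 and W6:
  1. W5 → W8 → W9 ← W6 — W8:chain[open]; W9:collider[blocks] ⇒ blocked
  2. W5 → W8 → W9 ← W4 ← W1 → W2 → W6 — W8:chain[open]; W9:collider[blocks]; W4:chain[blocks]; W1:fork[open]; W2:chain[open] ⇒ blocked
  3. W5 → W8 ← W6 — W8:collider[blocks] ⇒ blocked
  4. W5 → W8 ← W2 → W6 — W8:collider[blocks]; W2:fork[open] ⇒ blocked
  5. W5 → W8 ← W2 ← W1 → W4 → W9 ← W6 — W8:collider[blocks]; W2:chain[open]; W1:fork[open]; W4:chain[blocks]; W9:collider[blocks] ⇒ blocked
Every path is blocked, so W5 and W6 are d-separated given {W3, W4}.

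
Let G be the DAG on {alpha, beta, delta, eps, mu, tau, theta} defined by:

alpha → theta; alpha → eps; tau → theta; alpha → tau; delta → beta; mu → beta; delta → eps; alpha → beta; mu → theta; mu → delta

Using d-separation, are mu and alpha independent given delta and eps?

Yes — mu and alpha are d-separated given {delta, eps}.

We examine all 6 paths between mu and alpha:
Path 1: mu → beta ← alpha
  beta is a collider here and neither beta nor any of its descendants is conditioned on, so the collider stays closed — the path is blocked at beta.
Path 2: mu → beta ← delta → eps ← alpha
  beta is a collider here and neither beta nor any of its descendants is conditioned on, so the collider stays closed — the path is blocked at beta.
Path 3: mu → theta ← alpha
  theta is a collider here and neither theta nor any of its descendants is conditioned on, so the collider stays closed — the path is blocked at theta.
Path 4: mu → theta ← tau ← alpha
  theta is a collider here and neither theta nor any of its descendants is conditioned on, so the collider stays closed — the path is blocked at theta.
Path 5: mu → delta → eps ← alpha
  delta is a chain here and delta is conditioned on, so the path is blocked at delta.
Path 6: mu → delta → beta ← alpha
  delta is a chain here and delta is conditioned on, so the path is blocked at delta.
All paths are blocked; mu ⊥ alpha | {delta, eps} holds.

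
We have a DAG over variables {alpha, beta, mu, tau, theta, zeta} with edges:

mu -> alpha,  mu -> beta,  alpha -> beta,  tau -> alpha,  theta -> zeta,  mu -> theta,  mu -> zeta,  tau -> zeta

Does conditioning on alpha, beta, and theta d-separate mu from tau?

Enumerating the 4 paths from mu to tau and testing each for blocking by {alpha, beta, theta}:
Path 1: mu → beta ← alpha ← tau
  alpha is a chain here and alpha is conditioned on, so the path is blocked at alpha.
Path 2: mu → alpha ← tau
  alpha is a collider and alpha is conditioned on, which opens it — no node blocks this path, so it is active.
Path 3: mu → zeta ← tau
  zeta is a collider here and neither zeta nor any of its descendants is conditioned on, so the collider stays closed — the path is blocked at zeta.
Path 4: mu → theta → zeta ← tau
  theta is a chain here and theta is conditioned on, so the path is blocked at theta.
Because an active path exists, mu and tau are not d-separated.

No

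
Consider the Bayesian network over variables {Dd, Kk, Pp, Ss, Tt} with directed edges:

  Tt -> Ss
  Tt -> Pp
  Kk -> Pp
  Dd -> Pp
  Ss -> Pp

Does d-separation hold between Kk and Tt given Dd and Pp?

There are 2 undirected paths between Kk and Tt; checking each against the conditioning set {Dd, Pp}:
  1. Kk → Pp ← Ss ← Tt — Pp:collider[open]; Ss:chain[open] ⇒ active
  2. Kk → Pp ← Tt — Pp:collider[open] ⇒ active
Because an active path exists, Kk and Tt are not d-separated.

No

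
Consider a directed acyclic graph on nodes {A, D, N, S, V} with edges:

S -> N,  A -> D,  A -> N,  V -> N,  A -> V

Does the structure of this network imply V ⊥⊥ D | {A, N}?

There are 2 undirected paths between V and D; checking each against the conditioning set {A, N}:
Path 1: V → N ← A → D
  A is a fork here and A is conditioned on, so the path is blocked at A.
Path 2: V ← A → D
  A is a fork here and A is conditioned on, so the path is blocked at A.
Since every path is blocked, d-separation holds.

Yes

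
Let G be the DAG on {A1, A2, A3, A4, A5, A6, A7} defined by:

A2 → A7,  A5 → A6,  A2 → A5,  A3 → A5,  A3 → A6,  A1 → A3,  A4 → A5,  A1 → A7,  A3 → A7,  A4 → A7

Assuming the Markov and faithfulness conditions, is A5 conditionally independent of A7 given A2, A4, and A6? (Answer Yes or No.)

No

There are 6 undirected paths between A5 and A7; checking each against the conditioning set {A2, A4, A6}:
Path 1: A5 → A6 ← A3 → A7
  A6 is a collider and A6 is conditioned on, which opens it; A3 is a fork and A3 is not conditioned on — no node blocks this path, so it is active.
Path 2: A5 → A6 ← A3 ← A1 → A7
  A6 is a collider and A6 is conditioned on, which opens it; A3 is a chain and A3 is not conditioned on; A1 is a fork and A1 is not conditioned on — no node blocks this path, so it is active.
Path 3: A5 ← A3 → A7
  A3 is a fork and A3 is not conditioned on — no node blocks this path, so it is active.
Path 4: A5 ← A3 ← A1 → A7
  A3 is a chain and A3 is not conditioned on; A1 is a fork and A1 is not conditioned on — no node blocks this path, so it is active.
Path 5: A5 ← A4 → A7
  A4 is a fork here and A4 is conditioned on, so the path is blocked at A4.
Path 6: A5 ← A2 → A7
  A2 is a fork here and A2 is conditioned on, so the path is blocked at A2.
Since the path A5 → A6 ← A3 → A7 is active, A5 and A7 are not d-separated given {A2, A4, A6}.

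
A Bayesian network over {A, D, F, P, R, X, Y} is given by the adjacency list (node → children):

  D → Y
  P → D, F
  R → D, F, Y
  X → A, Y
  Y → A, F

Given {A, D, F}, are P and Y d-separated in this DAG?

There are 6 undirected paths between P and Y; checking each against the conditioning set {A, D, F}:
Path 1: P → F ← R → D → Y
  D is a chain here and D is conditioned on, so the path is blocked at D.
Path 2: P → F ← R → Y
  F is a collider and F is conditioned on, which opens it; R is a fork and R is not conditioned on — no node blocks this path, so it is active.
Path 3: P → F ← Y
  F is a collider and F is conditioned on, which opens it — no node blocks this path, so it is active.
Path 4: P → D ← R → F ← Y
  D is a collider and D is conditioned on, which opens it; R is a fork and R is not conditioned on; F is a collider and F is conditioned on, which opens it — no node blocks this path, so it is active.
Path 5: P → D ← R → Y
  D is a collider and D is conditioned on, which opens it; R is a fork and R is not conditioned on — no node blocks this path, so it is active.
Path 6: P → D → Y
  D is a chain here and D is conditioned on, so the path is blocked at D.
At least one path is unblocked, so d-separation fails.

No — P and Y are not d-separated given {A, D, F}.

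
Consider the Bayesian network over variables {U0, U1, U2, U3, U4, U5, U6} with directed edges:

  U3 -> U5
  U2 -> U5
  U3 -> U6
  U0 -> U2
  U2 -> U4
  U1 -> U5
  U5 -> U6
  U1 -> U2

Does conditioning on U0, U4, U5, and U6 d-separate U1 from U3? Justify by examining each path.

We examine all 4 paths between U1 and U3:
Path 1: U1 → U2 → U5 → U6 ← U3
  U5 is a chain here and U5 is conditioned on, so the path is blocked at U5.
Path 2: U1 → U2 → U5 ← U3
  U2 is a chain and U2 is not conditioned on; U5 is a collider and U5 is conditioned on, which opens it — no node blocks this path, so it is active.
Path 3: U1 → U5 → U6 ← U3
  U5 is a chain here and U5 is conditioned on, so the path is blocked at U5.
Path 4: U1 → U5 ← U3
  U5 is a collider and U5 is conditioned on, which opens it — no node blocks this path, so it is active.
Since the path U1 → U2 → U5 ← U3 is active, U1 and U3 are not d-separated given {U0, U4, U5, U6}.

No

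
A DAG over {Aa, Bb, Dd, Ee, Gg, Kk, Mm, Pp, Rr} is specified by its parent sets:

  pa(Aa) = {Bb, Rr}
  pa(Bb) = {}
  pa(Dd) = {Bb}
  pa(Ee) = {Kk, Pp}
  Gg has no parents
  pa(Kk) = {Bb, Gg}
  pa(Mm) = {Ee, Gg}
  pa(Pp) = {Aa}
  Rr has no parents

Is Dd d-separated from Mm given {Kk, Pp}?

Enumerating the 4 paths from Dd to Mm and testing each for blocking by {Kk, Pp}:
Path 1: Dd ← Bb → Aa → Pp → Ee → Mm
  Pp is a chain here and Pp is conditioned on, so the path is blocked at Pp.
Path 2: Dd ← Bb → Aa → Pp → Ee ← Kk ← Gg → Mm
  Pp is a chain here and Pp is conditioned on, so the path is blocked at Pp.
Path 3: Dd ← Bb → Kk ← Gg → Mm
  Bb is a fork and Bb is not conditioned on; Kk is a collider and Kk is conditioned on, which opens it; Gg is a fork and Gg is not conditioned on — no node blocks this path, so it is active.
Path 4: Dd ← Bb → Kk → Ee → Mm
  Kk is a chain here and Kk is conditioned on, so the path is blocked at Kk.
Because an active path exists, Dd and Mm are not d-separated.

No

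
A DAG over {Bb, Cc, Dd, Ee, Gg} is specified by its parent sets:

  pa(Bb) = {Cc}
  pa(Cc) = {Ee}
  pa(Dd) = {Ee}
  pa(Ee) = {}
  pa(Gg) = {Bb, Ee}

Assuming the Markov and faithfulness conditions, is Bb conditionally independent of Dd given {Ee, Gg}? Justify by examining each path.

2 paths connect Bb and Dd; each must be blocked for d-separation to hold:
  1. Bb → Gg ← Ee → Dd — Gg:collider[open]; Ee:fork[blocks] ⇒ blocked
  2. Bb ← Cc ← Ee → Dd — Cc:chain[open]; Ee:fork[blocks] ⇒ blocked
All paths are blocked; Bb ⊥ Dd | {Ee, Gg} holds.

Yes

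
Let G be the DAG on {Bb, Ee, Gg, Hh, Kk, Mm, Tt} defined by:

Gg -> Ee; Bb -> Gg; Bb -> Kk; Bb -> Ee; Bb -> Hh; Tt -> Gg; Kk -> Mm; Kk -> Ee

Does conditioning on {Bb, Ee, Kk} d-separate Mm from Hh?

Yes

There are 3 undirected paths between Mm and Hh; checking each against the conditioning set {Bb, Ee, Kk}:
  1. Mm ← Kk ← Bb → Hh — Kk:chain[blocks]; Bb:fork[blocks] ⇒ blocked
  2. Mm ← Kk → Ee ← Gg ← Bb → Hh — Kk:fork[blocks]; Ee:collider[open]; Gg:chain[open]; Bb:fork[blocks] ⇒ blocked
  3. Mm ← Kk → Ee ← Bb → Hh — Kk:fork[blocks]; Ee:collider[open]; Bb:fork[blocks] ⇒ blocked
All paths are blocked; Mm ⊥ Hh | {Bb, Ee, Kk} holds.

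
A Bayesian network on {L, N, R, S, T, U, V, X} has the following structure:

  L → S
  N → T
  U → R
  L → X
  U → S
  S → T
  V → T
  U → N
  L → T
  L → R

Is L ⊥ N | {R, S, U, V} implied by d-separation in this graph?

Yes — L and N are d-separated given {R, S, U, V}.

There are 6 undirected paths between L and N; checking each against the conditioning set {R, S, U, V}:
Path 1: L → S → T ← N
  S is a chain here and S is conditioned on, so the path is blocked at S.
Path 2: L → S ← U → N
  U is a fork here and U is conditioned on, so the path is blocked at U.
Path 3: L → T ← S ← U → N
  T is a collider here and neither T nor any of its descendants is conditioned on, so the collider stays closed — the path is blocked at T.
Path 4: L → T ← N
  T is a collider here and neither T nor any of its descendants is conditioned on, so the collider stays closed — the path is blocked at T.
Path 5: L → R ← U → S → T ← N
  U is a fork here and U is conditioned on, so the path is blocked at U.
Path 6: L → R ← U → N
  U is a fork here and U is conditioned on, so the path is blocked at U.
Every path is blocked, so L and N are d-separated given {R, S, U, V}.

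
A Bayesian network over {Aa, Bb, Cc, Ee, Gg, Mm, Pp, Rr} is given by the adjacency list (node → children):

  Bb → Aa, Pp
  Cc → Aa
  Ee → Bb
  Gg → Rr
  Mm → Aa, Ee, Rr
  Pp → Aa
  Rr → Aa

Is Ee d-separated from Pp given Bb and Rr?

Yes

We examine all 6 paths between Ee and Pp:
Path 1: Ee ← Mm → Aa ← Bb → Pp
  Aa is a collider here and neither Aa nor any of its descendants is conditioned on, so the collider stays closed — the path is blocked at Aa.
Path 2: Ee ← Mm → Aa ← Pp
  Aa is a collider here and neither Aa nor any of its descendants is conditioned on, so the collider stays closed — the path is blocked at Aa.
Path 3: Ee ← Mm → Rr → Aa ← Bb → Pp
  Rr is a chain here and Rr is conditioned on, so the path is blocked at Rr.
Path 4: Ee ← Mm → Rr → Aa ← Pp
  Rr is a chain here and Rr is conditioned on, so the path is blocked at Rr.
Path 5: Ee → Bb → Aa ← Pp
  Bb is a chain here and Bb is conditioned on, so the path is blocked at Bb.
Path 6: Ee → Bb → Pp
  Bb is a chain here and Bb is conditioned on, so the path is blocked at Bb.
Every path is blocked, so Ee and Pp are d-separated given {Bb, Rr}.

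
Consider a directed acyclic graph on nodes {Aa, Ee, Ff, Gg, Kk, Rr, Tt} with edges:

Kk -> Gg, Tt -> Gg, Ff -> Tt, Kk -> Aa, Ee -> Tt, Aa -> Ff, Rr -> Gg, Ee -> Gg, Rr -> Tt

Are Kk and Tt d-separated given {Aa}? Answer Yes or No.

Yes

Enumerating the 4 paths from Kk to Tt and testing each for blocking by {Aa}:
  1. Kk → Gg ← Ee → Tt — Gg:collider[blocks]; Ee:fork[open] ⇒ blocked
  2. Kk → Gg ← Rr → Tt — Gg:collider[blocks]; Rr:fork[open] ⇒ blocked
  3. Kk → Gg ← Tt — Gg:collider[blocks] ⇒ blocked
  4. Kk → Aa → Ff → Tt — Aa:chain[blocks]; Ff:chain[open] ⇒ blocked
Every path is blocked, so Kk and Tt are d-separated given {Aa}.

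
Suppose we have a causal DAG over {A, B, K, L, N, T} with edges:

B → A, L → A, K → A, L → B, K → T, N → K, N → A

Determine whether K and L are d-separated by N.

Enumerating the 4 paths from K to L and testing each for blocking by {N}:
Path 1: K → A ← L
  A is a collider here and neither A nor any of its descendants is conditioned on, so the collider stays closed — the path is blocked at A.
Path 2: K → A ← B ← L
  A is a collider here and neither A nor any of its descendants is conditioned on, so the collider stays closed — the path is blocked at A.
Path 3: K ← N → A ← L
  N is a fork here and N is conditioned on, so the path is blocked at N.
Path 4: K ← N → A ← B ← L
  N is a fork here and N is conditioned on, so the path is blocked at N.
All paths are blocked; K ⊥ L | {N} holds.

Yes — K and L are d-separated given {N}.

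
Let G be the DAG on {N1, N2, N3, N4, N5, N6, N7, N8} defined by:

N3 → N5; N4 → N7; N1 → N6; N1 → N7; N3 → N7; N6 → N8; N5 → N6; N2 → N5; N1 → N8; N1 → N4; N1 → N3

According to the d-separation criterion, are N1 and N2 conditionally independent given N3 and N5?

Enumerating the 5 paths from N1 to N2 and testing each for blocking by {N3, N5}:
  1. N1 → N3 → N5 ← N2 — N3:chain[blocks]; N5:collider[open] ⇒ blocked
  2. N1 → N7 ← N3 → N5 ← N2 — N7:collider[blocks]; N3:fork[blocks]; N5:collider[open] ⇒ blocked
  3. N1 → N6 ← N5 ← N2 — N6:collider[blocks]; N5:chain[blocks] ⇒ blocked
  4. N1 → N4 → N7 ← N3 → N5 ← N2 — N4:chain[open]; N7:collider[blocks]; N3:fork[blocks]; N5:collider[open] ⇒ blocked
  5. N1 → N8 ← N6 ← N5 ← N2 — N8:collider[blocks]; N6:chain[open]; N5:chain[blocks] ⇒ blocked
Every path is blocked, so N1 and N2 are d-separated given {N3, N5}.

Yes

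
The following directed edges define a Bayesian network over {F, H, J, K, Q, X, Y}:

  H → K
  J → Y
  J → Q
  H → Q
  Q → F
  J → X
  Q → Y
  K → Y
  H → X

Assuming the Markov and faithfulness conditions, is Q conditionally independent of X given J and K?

No

We examine all 6 paths between Q and X:
Path 1: Q ← H → K → Y ← J → X
  K is a chain here and K is conditioned on, so the path is blocked at K.
Path 2: Q ← H → X
  H is a fork and H is not conditioned on — no node blocks this path, so it is active.
Path 3: Q → Y ← K ← H → X
  Y is a collider here and neither Y nor any of its descendants is conditioned on, so the collider stays closed — the path is blocked at Y.
Path 4: Q → Y ← J → X
  Y is a collider here and neither Y nor any of its descendants is conditioned on, so the collider stays closed — the path is blocked at Y.
Path 5: Q ← J → Y ← K ← H → X
  J is a fork here and J is conditioned on, so the path is blocked at J.
Path 6: Q ← J → X
  J is a fork here and J is conditioned on, so the path is blocked at J.
Because an active path exists, Q and X are not d-separated.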